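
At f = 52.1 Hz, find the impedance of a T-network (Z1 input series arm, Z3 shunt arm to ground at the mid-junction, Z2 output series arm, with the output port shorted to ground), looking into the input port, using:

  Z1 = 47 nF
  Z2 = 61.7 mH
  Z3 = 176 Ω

Step 1 — Angular frequency: ω = 2π·f = 2π·52.1 = 327.4 rad/s.
Step 2 — Component impedances:
  Z1: Z = 1/(jωC) = -j/(ω·C) = 0 - j6.5e+04 Ω
  Z2: Z = jωL = j·327.4·0.0617 = 0 + j20.2 Ω
  Z3: Z = R = 176 Ω
Step 3 — With the output port shorted to ground, the output series arm Z2 runs from the junction to ground; the shunt arm Z3 also runs from the junction to ground. They appear in parallel: Z3 || Z2 = 2.288 + j19.94 Ω.
Step 4 — Series with input arm Z1: Z_in = Z1 + (Z3 || Z2) = 2.288 - j6.498e+04 Ω = 6.498e+04∠-90.0° Ω.

Z = 2.288 - j6.498e+04 Ω = 6.498e+04∠-90.0° Ω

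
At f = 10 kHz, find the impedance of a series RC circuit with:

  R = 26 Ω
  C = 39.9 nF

Step 1 — Angular frequency: ω = 2π·f = 2π·1e+04 = 6.283e+04 rad/s.
Step 2 — Component impedances:
  R: Z = R = 26 Ω
  C: Z = 1/(jωC) = -j/(ω·C) = 0 - j398.9 Ω
Step 3 — Series combination: Z_total = R + C = 26 - j398.9 Ω = 399.7∠-86.3° Ω.

Z = 26 - j398.9 Ω = 399.7∠-86.3° Ω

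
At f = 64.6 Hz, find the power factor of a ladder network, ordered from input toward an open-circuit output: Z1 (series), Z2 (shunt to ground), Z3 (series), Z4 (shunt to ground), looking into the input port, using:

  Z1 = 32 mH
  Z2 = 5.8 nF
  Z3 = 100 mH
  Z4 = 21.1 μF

Step 1 — Angular frequency: ω = 2π·f = 2π·64.6 = 405.9 rad/s.
Step 2 — Component impedances:
  Z1: Z = jωL = j·405.9·0.032 = 0 + j12.99 Ω
  Z2: Z = 1/(jωC) = -j/(ω·C) = 0 - j4.248e+05 Ω
  Z3: Z = jωL = j·405.9·0.1 = 0 + j40.59 Ω
  Z4: Z = 1/(jωC) = -j/(ω·C) = 0 - j116.8 Ω
Step 3 — Ladder network (open output): work backward from the far end, alternating series and parallel combinations. Z_in = 0 - j63.17 Ω = 63.17∠-90.0° Ω.
Step 4 — Power factor: PF = cos(φ) = Re(Z)/|Z| = 0/63.17 = 0.
Step 5 — Type: Im(Z) = -63.17 ⇒ leading (phase φ = -90.0°).

PF = 0 (leading, φ = -90.0°)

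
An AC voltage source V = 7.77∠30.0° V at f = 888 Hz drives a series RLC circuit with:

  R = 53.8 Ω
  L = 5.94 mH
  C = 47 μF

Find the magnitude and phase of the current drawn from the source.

Step 1 — Angular frequency: ω = 2π·f = 2π·888 = 5579 rad/s.
Step 2 — Component impedances:
  R: Z = R = 53.8 Ω
  L: Z = jωL = j·5579·0.00594 = 0 + j33.14 Ω
  C: Z = 1/(jωC) = -j/(ω·C) = 0 - j3.813 Ω
Step 3 — Series combination: Z_total = R + L + C = 53.8 + j29.33 Ω = 61.27∠28.6° Ω.
Step 4 — Source phasor: V = 7.77∠30.0° V = 6.729 + j3.885 V.
Step 5 — Ohm's law: I = V / Z_total = (6.729 + j3.885) / (53.8 + j29.33) = 0.1268 + j0.003105 A.
Step 6 — Convert to polar: |I| = 0.1268 A, ∠I = 1.4°.

I = 0.1268∠1.4° A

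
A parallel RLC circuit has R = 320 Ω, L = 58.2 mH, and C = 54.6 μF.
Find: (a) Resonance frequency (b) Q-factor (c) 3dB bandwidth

Step 1 — Resonance: ω₀ = 1/√(LC) = 1/√(0.0582·5.46e-05) = 561 rad/s.
Step 2 — f₀ = ω₀/(2π) = 89.28 Hz.
Step 3 — Parallel Q: Q = R/(ω₀L) = 320/(561·0.0582) = 9.801.
Step 4 — Bandwidth: Δω = ω₀/Q = 57.23 rad/s; BW = Δω/(2π) = 9.109 Hz.

(a) f₀ = 89.28 Hz  (b) Q = 9.801  (c) BW = 9.109 Hz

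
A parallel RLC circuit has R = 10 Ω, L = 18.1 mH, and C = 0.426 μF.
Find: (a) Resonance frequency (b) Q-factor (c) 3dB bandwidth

Step 1 — Resonance: ω₀ = 1/√(LC) = 1/√(0.0181·4.26e-07) = 1.139e+04 rad/s.
Step 2 — f₀ = ω₀/(2π) = 1812 Hz.
Step 3 — Parallel Q: Q = R/(ω₀L) = 10/(1.139e+04·0.0181) = 0.04851.
Step 4 — Bandwidth: Δω = ω₀/Q = 2.347e+05 rad/s; BW = Δω/(2π) = 3.736e+04 Hz.

(a) f₀ = 1812 Hz  (b) Q = 0.04851  (c) BW = 3.736e+04 Hz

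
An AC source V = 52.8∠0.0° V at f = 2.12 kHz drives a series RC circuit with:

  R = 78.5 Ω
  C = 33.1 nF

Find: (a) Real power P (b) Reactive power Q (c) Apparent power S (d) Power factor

Step 1 — Angular frequency: ω = 2π·f = 2π·2120 = 1.332e+04 rad/s.
Step 2 — Component impedances:
  R: Z = R = 78.5 Ω
  C: Z = 1/(jωC) = -j/(ω·C) = 0 - j2268 Ω
Step 3 — Series combination: Z_total = R + C = 78.5 - j2268 Ω = 2269∠-88.0° Ω.
Step 4 — Source phasor: V = 52.8∠0.0° V = 52.8 V.
Step 5 — Current: I = V / Z = 0.0008048 + j0.02325 A = 0.02327∠88.0° A.
Step 6 — Complex power: S = V·I* = 0.04249 - j1.228 VA.
Step 7 — Real power: P = Re(S) = 0.04249 W.
Step 8 — Reactive power: Q = Im(S) = -1.228 VAR.
Step 9 — Apparent power: |S| = 1.228 VA.
Step 10 — Power factor: PF = P/|S| = 0.03459 (leading).

(a) P = 0.04249 W  (b) Q = -1.228 VAR  (c) S = 1.228 VA  (d) PF = 0.03459 (leading)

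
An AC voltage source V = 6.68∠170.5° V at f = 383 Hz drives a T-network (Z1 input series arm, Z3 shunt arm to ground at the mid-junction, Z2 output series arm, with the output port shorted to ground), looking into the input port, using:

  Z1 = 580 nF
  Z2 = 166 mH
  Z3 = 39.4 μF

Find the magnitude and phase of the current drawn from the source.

Step 1 — Angular frequency: ω = 2π·f = 2π·383 = 2406 rad/s.
Step 2 — Component impedances:
  Z1: Z = 1/(jωC) = -j/(ω·C) = 0 - j716.5 Ω
  Z2: Z = jωL = j·2406·0.166 = 0 + j399.5 Ω
  Z3: Z = 1/(jωC) = -j/(ω·C) = 0 - j10.55 Ω
Step 3 — With the output port shorted to ground, the output series arm Z2 runs from the junction to ground; the shunt arm Z3 also runs from the junction to ground. They appear in parallel: Z3 || Z2 = 0 - j10.83 Ω.
Step 4 — Series with input arm Z1: Z_in = Z1 + (Z3 || Z2) = 0 - j727.3 Ω = 727.3∠-90.0° Ω.
Step 5 — Source phasor: V = 6.68∠170.5° V = -6.588 + j1.103 V.
Step 6 — Ohm's law: I = V / Z_total = (-6.588 + j1.103) / (0 - j727.3) = -0.001516 - j0.009059 A.
Step 7 — Convert to polar: |I| = 0.009185 A, ∠I = -99.5°.

I = 0.009185∠-99.5° A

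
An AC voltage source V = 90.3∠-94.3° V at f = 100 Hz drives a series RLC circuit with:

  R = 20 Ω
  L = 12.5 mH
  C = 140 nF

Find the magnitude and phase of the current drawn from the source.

Step 1 — Angular frequency: ω = 2π·f = 2π·100 = 628.3 rad/s.
Step 2 — Component impedances:
  R: Z = R = 20 Ω
  L: Z = jωL = j·628.3·0.0125 = 0 + j7.854 Ω
  C: Z = 1/(jωC) = -j/(ω·C) = 0 - j1.137e+04 Ω
Step 3 — Series combination: Z_total = R + L + C = 20 - j1.136e+04 Ω = 1.136e+04∠-89.9° Ω.
Step 4 — Source phasor: V = 90.3∠-94.3° V = -6.771 - j90.05 V.
Step 5 — Ohm's law: I = V / Z_total = (-6.771 - j90.05) / (20 - j1.136e+04) = 0.007925 - j0.0006099 A.
Step 6 — Convert to polar: |I| = 0.007949 A, ∠I = -4.4°.

I = 0.007949∠-4.4° A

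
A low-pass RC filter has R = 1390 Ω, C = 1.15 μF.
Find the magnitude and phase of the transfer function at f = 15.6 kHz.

Step 1 — Angular frequency: ω = 2π·1.56e+04 = 9.802e+04 rad/s.
Step 2 — Transfer function: H(jω) = 1/(1 + jωRC).
Step 3 — Denominator: 1 + jωRC = 1 + j·9.802e+04·1390·1.15e-06 = 1 + j156.7.
Step 4 — H = 4.073e-05 - j0.006382.
Step 5 — Magnitude: |H| = 0.006382 (-43.9 dB); phase: φ = -89.6°.

|H| = 0.006382 (-43.9 dB), φ = -89.6°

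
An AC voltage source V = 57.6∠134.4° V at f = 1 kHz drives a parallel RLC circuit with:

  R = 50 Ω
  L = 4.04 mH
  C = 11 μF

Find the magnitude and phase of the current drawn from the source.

Step 1 — Angular frequency: ω = 2π·f = 2π·1000 = 6283 rad/s.
Step 2 — Component impedances:
  R: Z = R = 50 Ω
  L: Z = jωL = j·6283·0.00404 = 0 + j25.38 Ω
  C: Z = 1/(jωC) = -j/(ω·C) = 0 - j14.47 Ω
Step 3 — Parallel combination: 1/Z_total = 1/R + 1/L + 1/C; Z_total = 15.58 - j23.16 Ω = 27.91∠-56.1° Ω.
Step 4 — Source phasor: V = 57.6∠134.4° V = -40.3 + j41.15 V.
Step 5 — Ohm's law: I = V / Z_total = (-40.3 + j41.15) / (15.58 - j23.16) = -2.029 - j0.3747 A.
Step 6 — Convert to polar: |I| = 2.063 A, ∠I = -169.5°.

I = 2.063∠-169.5° A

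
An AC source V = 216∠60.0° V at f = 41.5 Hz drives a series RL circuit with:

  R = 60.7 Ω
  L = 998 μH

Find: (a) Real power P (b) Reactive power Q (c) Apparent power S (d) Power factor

Step 1 — Angular frequency: ω = 2π·f = 2π·41.5 = 260.8 rad/s.
Step 2 — Component impedances:
  R: Z = R = 60.7 Ω
  L: Z = jωL = j·260.8·0.000998 = 0 + j0.2602 Ω
Step 3 — Series combination: Z_total = R + L = 60.7 + j0.2602 Ω = 60.7∠0.2° Ω.
Step 4 — Source phasor: V = 216∠60.0° V = 108 + j187.1 V.
Step 5 — Current: I = V / Z = 1.792 + j3.074 A = 3.558∠59.8° A.
Step 6 — Complex power: S = V·I* = 768.6 + j3.295 VA.
Step 7 — Real power: P = Re(S) = 768.6 W.
Step 8 — Reactive power: Q = Im(S) = 3.295 VAR.
Step 9 — Apparent power: |S| = 768.6 VA.
Step 10 — Power factor: PF = P/|S| = 1 (lagging).

(a) P = 768.6 W  (b) Q = 3.295 VAR  (c) S = 768.6 VA  (d) PF = 1 (lagging)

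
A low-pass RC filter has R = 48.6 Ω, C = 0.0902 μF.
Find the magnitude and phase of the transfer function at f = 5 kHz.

Step 1 — Angular frequency: ω = 2π·5000 = 3.142e+04 rad/s.
Step 2 — Transfer function: H(jω) = 1/(1 + jωRC).
Step 3 — Denominator: 1 + jωRC = 1 + j·3.142e+04·48.6·9.02e-08 = 1 + j0.1377.
Step 4 — H = 0.9814 - j0.1352.
Step 5 — Magnitude: |H| = 0.9906 (-0.1 dB); phase: φ = -7.8°.

|H| = 0.9906 (-0.1 dB), φ = -7.8°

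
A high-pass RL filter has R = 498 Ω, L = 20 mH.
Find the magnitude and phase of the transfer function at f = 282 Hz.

Step 1 — Angular frequency: ω = 2π·282 = 1772 rad/s.
Step 2 — Transfer function: H(jω) = jωL/(R + jωL).
Step 3 — Numerator jωL = j·35.44; denominator R + jωL = 498 + j35.44.
Step 4 — H = 0.005038 + j0.0708.
Step 5 — Magnitude: |H| = 0.07098 (-23.0 dB); phase: φ = 85.9°.

|H| = 0.07098 (-23.0 dB), φ = 85.9°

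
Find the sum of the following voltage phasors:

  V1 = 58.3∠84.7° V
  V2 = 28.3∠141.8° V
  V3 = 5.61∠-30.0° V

Step 1 — Convert each phasor to rectangular form:
  V1 = 58.3·(cos(84.7°) + j·sin(84.7°)) = 5.385 + j58.05 V
  V2 = 28.3·(cos(141.8°) + j·sin(141.8°)) = -22.24 + j17.5 V
  V3 = 5.61·(cos(-30.0°) + j·sin(-30.0°)) = 4.858 - j2.805 V
Step 2 — Sum components: V_total = -12 + j72.75 V.
Step 3 — Convert to polar: |V_total| = 73.73 V, ∠V_total = 99.4°.

V_total = 73.73∠99.4° V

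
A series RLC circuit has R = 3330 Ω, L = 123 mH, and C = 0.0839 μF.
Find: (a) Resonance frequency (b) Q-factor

Step 1 — Resonance condition Im(Z)=0 gives ω₀ = 1/√(LC).
Step 2 — ω₀ = 1/√(0.123·8.39e-08) = 9844 rad/s.
Step 3 — f₀ = ω₀/(2π) = 1567 Hz.
Step 4 — Series Q: Q = ω₀L/R = 9844·0.123/3330 = 0.3636.

(a) f₀ = 1567 Hz  (b) Q = 0.3636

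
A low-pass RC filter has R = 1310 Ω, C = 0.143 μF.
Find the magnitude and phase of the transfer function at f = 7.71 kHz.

Step 1 — Angular frequency: ω = 2π·7710 = 4.844e+04 rad/s.
Step 2 — Transfer function: H(jω) = 1/(1 + jωRC).
Step 3 — Denominator: 1 + jωRC = 1 + j·4.844e+04·1310·1.43e-07 = 1 + j9.075.
Step 4 — H = 0.012 - j0.1089.
Step 5 — Magnitude: |H| = 0.1095 (-19.2 dB); phase: φ = -83.7°.

|H| = 0.1095 (-19.2 dB), φ = -83.7°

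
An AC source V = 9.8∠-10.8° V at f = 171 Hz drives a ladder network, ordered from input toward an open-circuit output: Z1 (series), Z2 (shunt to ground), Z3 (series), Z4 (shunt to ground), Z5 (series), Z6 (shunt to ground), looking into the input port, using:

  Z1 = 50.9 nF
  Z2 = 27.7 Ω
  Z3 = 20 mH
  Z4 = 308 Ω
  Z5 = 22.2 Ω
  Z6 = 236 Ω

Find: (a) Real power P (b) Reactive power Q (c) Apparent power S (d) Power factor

Step 1 — Angular frequency: ω = 2π·f = 2π·171 = 1074 rad/s.
Step 2 — Component impedances:
  Z1: Z = 1/(jωC) = -j/(ω·C) = 0 - j1.829e+04 Ω
  Z2: Z = R = 27.7 Ω
  Z3: Z = jωL = j·1074·0.02 = 0 + j21.49 Ω
  Z4: Z = R = 308 Ω
  Z5: Z = R = 22.2 Ω
  Z6: Z = R = 236 Ω
Step 3 — Ladder network (open output): work backward from the far end, alternating series and parallel combinations. Z_in = 23.21 - j1.828e+04 Ω = 1.828e+04∠-89.9° Ω.
Step 4 — Source phasor: V = 9.8∠-10.8° V = 9.626 - j1.836 V.
Step 5 — Current: I = V / Z = 0.0001011 + j0.0005263 A = 0.000536∠79.1° A.
Step 6 — Complex power: S = V·I* = 6.667e-06 - j0.005252 VA.
Step 7 — Real power: P = Re(S) = 6.667e-06 W.
Step 8 — Reactive power: Q = Im(S) = -0.005252 VAR.
Step 9 — Apparent power: |S| = 0.005252 VA.
Step 10 — Power factor: PF = P/|S| = 0.001269 (leading).

(a) P = 6.667e-06 W  (b) Q = -0.005252 VAR  (c) S = 0.005252 VA  (d) PF = 0.001269 (leading)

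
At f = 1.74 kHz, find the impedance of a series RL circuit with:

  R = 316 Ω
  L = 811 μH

Step 1 — Angular frequency: ω = 2π·f = 2π·1740 = 1.093e+04 rad/s.
Step 2 — Component impedances:
  R: Z = R = 316 Ω
  L: Z = jωL = j·1.093e+04·0.000811 = 0 + j8.866 Ω
Step 3 — Series combination: Z_total = R + L = 316 + j8.866 Ω = 316.1∠1.6° Ω.

Z = 316 + j8.866 Ω = 316.1∠1.6° Ω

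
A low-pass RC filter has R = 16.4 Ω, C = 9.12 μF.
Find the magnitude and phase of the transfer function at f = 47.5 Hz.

Step 1 — Angular frequency: ω = 2π·47.5 = 298.5 rad/s.
Step 2 — Transfer function: H(jω) = 1/(1 + jωRC).
Step 3 — Denominator: 1 + jωRC = 1 + j·298.5·16.4·9.12e-06 = 1 + j0.04464.
Step 4 — H = 0.998 - j0.04455.
Step 5 — Magnitude: |H| = 0.999 (-0.0 dB); phase: φ = -2.6°.

|H| = 0.999 (-0.0 dB), φ = -2.6°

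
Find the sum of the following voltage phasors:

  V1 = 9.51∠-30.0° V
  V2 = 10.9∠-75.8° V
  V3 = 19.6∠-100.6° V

Step 1 — Convert each phasor to rectangular form:
  V1 = 9.51·(cos(-30.0°) + j·sin(-30.0°)) = 8.236 - j4.755 V
  V2 = 10.9·(cos(-75.8°) + j·sin(-75.8°)) = 2.674 - j10.57 V
  V3 = 19.6·(cos(-100.6°) + j·sin(-100.6°)) = -3.605 - j19.27 V
Step 2 — Sum components: V_total = 7.304 - j34.59 V.
Step 3 — Convert to polar: |V_total| = 35.35 V, ∠V_total = -78.1°.

V_total = 35.35∠-78.1° V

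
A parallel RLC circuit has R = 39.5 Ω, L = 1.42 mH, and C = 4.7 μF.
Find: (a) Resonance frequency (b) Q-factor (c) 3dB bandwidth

Step 1 — Resonance: ω₀ = 1/√(LC) = 1/√(0.00142·4.7e-06) = 1.224e+04 rad/s.
Step 2 — f₀ = ω₀/(2π) = 1948 Hz.
Step 3 — Parallel Q: Q = R/(ω₀L) = 39.5/(1.224e+04·0.00142) = 2.272.
Step 4 — Bandwidth: Δω = ω₀/Q = 5386 rad/s; BW = Δω/(2π) = 857.3 Hz.

(a) f₀ = 1948 Hz  (b) Q = 2.272  (c) BW = 857.3 Hz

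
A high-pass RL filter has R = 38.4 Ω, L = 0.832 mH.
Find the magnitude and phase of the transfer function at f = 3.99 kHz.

Step 1 — Angular frequency: ω = 2π·3990 = 2.507e+04 rad/s.
Step 2 — Transfer function: H(jω) = jωL/(R + jωL).
Step 3 — Numerator jωL = j·20.86; denominator R + jωL = 38.4 + j20.86.
Step 4 — H = 0.2278 + j0.4194.
Step 5 — Magnitude: |H| = 0.4773 (-6.4 dB); phase: φ = 61.5°.

|H| = 0.4773 (-6.4 dB), φ = 61.5°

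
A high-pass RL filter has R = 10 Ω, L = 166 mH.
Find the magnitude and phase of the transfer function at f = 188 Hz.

Step 1 — Angular frequency: ω = 2π·188 = 1181 rad/s.
Step 2 — Transfer function: H(jω) = jωL/(R + jωL).
Step 3 — Numerator jωL = j·196.1; denominator R + jωL = 10 + j196.1.
Step 4 — H = 0.9974 + j0.05087.
Step 5 — Magnitude: |H| = 0.9987 (-0.0 dB); phase: φ = 2.9°.

|H| = 0.9987 (-0.0 dB), φ = 2.9°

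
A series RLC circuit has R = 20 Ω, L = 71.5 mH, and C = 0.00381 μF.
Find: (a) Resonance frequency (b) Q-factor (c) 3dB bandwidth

Step 1 — Resonance condition Im(Z)=0 gives ω₀ = 1/√(LC).
Step 2 — ω₀ = 1/√(0.0715·3.81e-09) = 6.059e+04 rad/s.
Step 3 — f₀ = ω₀/(2π) = 9643 Hz.
Step 4 — Series Q: Q = ω₀L/R = 6.059e+04·0.0715/20 = 216.6.
Step 5 — 3dB bandwidth: Δω = ω₀/Q = 279.7 rad/s; BW = Δω/(2π) = 44.52 Hz.

(a) f₀ = 9643 Hz  (b) Q = 216.6  (c) BW = 44.52 Hz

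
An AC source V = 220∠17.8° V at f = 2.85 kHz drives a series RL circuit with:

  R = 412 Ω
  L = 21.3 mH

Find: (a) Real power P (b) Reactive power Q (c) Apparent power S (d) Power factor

Step 1 — Angular frequency: ω = 2π·f = 2π·2850 = 1.791e+04 rad/s.
Step 2 — Component impedances:
  R: Z = R = 412 Ω
  L: Z = jωL = j·1.791e+04·0.0213 = 0 + j381.4 Ω
Step 3 — Series combination: Z_total = R + L = 412 + j381.4 Ω = 561.4∠42.8° Ω.
Step 4 — Source phasor: V = 220∠17.8° V = 209.5 + j67.25 V.
Step 5 — Current: I = V / Z = 0.3552 - j0.1656 A = 0.3918∠-25.0° A.
Step 6 — Complex power: S = V·I* = 63.26 + j58.56 VA.
Step 7 — Real power: P = Re(S) = 63.26 W.
Step 8 — Reactive power: Q = Im(S) = 58.56 VAR.
Step 9 — Apparent power: |S| = 86.21 VA.
Step 10 — Power factor: PF = P/|S| = 0.7338 (lagging).

(a) P = 63.26 W  (b) Q = 58.56 VAR  (c) S = 86.21 VA  (d) PF = 0.7338 (lagging)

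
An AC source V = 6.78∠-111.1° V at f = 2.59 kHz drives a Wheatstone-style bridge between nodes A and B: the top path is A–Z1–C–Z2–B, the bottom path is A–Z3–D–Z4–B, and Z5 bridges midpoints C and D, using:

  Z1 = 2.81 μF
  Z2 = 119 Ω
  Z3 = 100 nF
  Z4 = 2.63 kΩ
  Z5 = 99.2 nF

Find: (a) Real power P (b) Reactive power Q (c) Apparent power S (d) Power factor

Step 1 — Angular frequency: ω = 2π·f = 2π·2590 = 1.627e+04 rad/s.
Step 2 — Component impedances:
  Z1: Z = 1/(jωC) = -j/(ω·C) = 0 - j21.87 Ω
  Z2: Z = R = 119 Ω
  Z3: Z = 1/(jωC) = -j/(ω·C) = 0 - j614.5 Ω
  Z4: Z = R = 2630 Ω
  Z5: Z = 1/(jωC) = -j/(ω·C) = 0 - j619.5 Ω
Step 3 — Bridge requires nodal analysis (the Z5 bridge couples midpoints C and D, so the two paths cannot be reduced to a simple series/parallel combination). Setting node B to ground and injecting 1 A at node A, the 3-node admittance system at A, C, D solves to V_A = Z_AB = 113.9 - j21.14 Ω = 115.8∠-10.5° Ω.
Step 4 — Source phasor: V = 6.78∠-111.1° V = -2.441 - j6.325 V.
Step 5 — Current: I = V / Z = -0.01075 - j0.05755 A = 0.05855∠-100.6° A.
Step 6 — Complex power: S = V·I* = 0.3903 - j0.07248 VA.
Step 7 — Real power: P = Re(S) = 0.3903 W.
Step 8 — Reactive power: Q = Im(S) = -0.07248 VAR.
Step 9 — Apparent power: |S| = 0.397 VA.
Step 10 — Power factor: PF = P/|S| = 0.9832 (leading).

(a) P = 0.3903 W  (b) Q = -0.07248 VAR  (c) S = 0.397 VA  (d) PF = 0.9832 (leading)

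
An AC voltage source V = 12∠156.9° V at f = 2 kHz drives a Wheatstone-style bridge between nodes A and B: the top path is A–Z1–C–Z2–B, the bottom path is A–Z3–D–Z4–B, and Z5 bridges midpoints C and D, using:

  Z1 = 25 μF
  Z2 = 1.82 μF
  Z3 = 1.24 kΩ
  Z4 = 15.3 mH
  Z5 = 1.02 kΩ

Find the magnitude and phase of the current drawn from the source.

Step 1 — Angular frequency: ω = 2π·f = 2π·2000 = 1.257e+04 rad/s.
Step 2 — Component impedances:
  Z1: Z = 1/(jωC) = -j/(ω·C) = 0 - j3.183 Ω
  Z2: Z = 1/(jωC) = -j/(ω·C) = 0 - j43.72 Ω
  Z3: Z = R = 1240 Ω
  Z4: Z = jωL = j·1.257e+04·0.0153 = 0 + j192.3 Ω
  Z5: Z = R = 1020 Ω
Step 3 — Bridge requires nodal analysis (the Z5 bridge couples midpoints C and D, so the two paths cannot be reduced to a simple series/parallel combination). Setting node B to ground and injecting 1 A at node A, the 3-node admittance system at A, C, D solves to V_A = Z_AB = 3.411 - j47.81 Ω = 47.93∠-85.9° Ω.
Step 4 — Source phasor: V = 12∠156.9° V = -11.04 + j4.708 V.
Step 5 — Ohm's law: I = V / Z_total = (-11.04 + j4.708) / (3.411 - j47.81) = -0.1144 - j0.2227 A.
Step 6 — Convert to polar: |I| = 0.2504 A, ∠I = -117.2°.

I = 0.2504∠-117.2° A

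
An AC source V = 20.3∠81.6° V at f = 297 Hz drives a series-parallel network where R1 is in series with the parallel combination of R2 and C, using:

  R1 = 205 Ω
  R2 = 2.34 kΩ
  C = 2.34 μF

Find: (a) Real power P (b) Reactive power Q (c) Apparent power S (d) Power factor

Step 1 — Angular frequency: ω = 2π·f = 2π·297 = 1866 rad/s.
Step 2 — Component impedances:
  R1: Z = R = 205 Ω
  R2: Z = R = 2340 Ω
  C: Z = 1/(jωC) = -j/(ω·C) = 0 - j229 Ω
Step 3 — Parallel branch: R2 || C = 1/(1/R2 + 1/C) = 22.2 - j226.8 Ω.
Step 4 — Series with R1: Z_total = R1 + (R2 || C) = 227.2 - j226.8 Ω = 321.1∠-45.0° Ω.
Step 5 — Source phasor: V = 20.3∠81.6° V = 2.965 + j20.08 V.
Step 6 — Current: I = V / Z = -0.03766 + j0.05079 A = 0.06323∠126.6° A.
Step 7 — Complex power: S = V·I* = 0.9084 - j0.9069 VA.
Step 8 — Real power: P = Re(S) = 0.9084 W.
Step 9 — Reactive power: Q = Im(S) = -0.9069 VAR.
Step 10 — Apparent power: |S| = 1.284 VA.
Step 11 — Power factor: PF = P/|S| = 0.7077 (leading).

(a) P = 0.9084 W  (b) Q = -0.9069 VAR  (c) S = 1.284 VA  (d) PF = 0.7077 (leading)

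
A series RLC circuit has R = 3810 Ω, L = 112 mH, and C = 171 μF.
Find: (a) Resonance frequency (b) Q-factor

Step 1 — Resonance condition Im(Z)=0 gives ω₀ = 1/√(LC).
Step 2 — ω₀ = 1/√(0.112·0.000171) = 228.5 rad/s.
Step 3 — f₀ = ω₀/(2π) = 36.37 Hz.
Step 4 — Series Q: Q = ω₀L/R = 228.5·0.112/3810 = 0.006717.

(a) f₀ = 36.37 Hz  (b) Q = 0.006717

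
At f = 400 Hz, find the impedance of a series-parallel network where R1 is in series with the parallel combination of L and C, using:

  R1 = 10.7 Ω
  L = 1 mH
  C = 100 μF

Step 1 — Angular frequency: ω = 2π·f = 2π·400 = 2513 rad/s.
Step 2 — Component impedances:
  R1: Z = R = 10.7 Ω
  L: Z = jωL = j·2513·0.001 = 0 + j2.513 Ω
  C: Z = 1/(jωC) = -j/(ω·C) = 0 - j3.979 Ω
Step 3 — Parallel branch: L || C = 1/(1/L + 1/C) = 0 + j6.823 Ω.
Step 4 — Series with R1: Z_total = R1 + (L || C) = 10.7 + j6.823 Ω = 12.69∠32.5° Ω.

Z = 10.7 + j6.823 Ω = 12.69∠32.5° Ω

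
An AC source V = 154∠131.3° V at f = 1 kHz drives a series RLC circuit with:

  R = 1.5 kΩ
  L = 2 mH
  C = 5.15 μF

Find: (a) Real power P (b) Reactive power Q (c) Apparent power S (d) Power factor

Step 1 — Angular frequency: ω = 2π·f = 2π·1000 = 6283 rad/s.
Step 2 — Component impedances:
  R: Z = R = 1500 Ω
  L: Z = jωL = j·6283·0.002 = 0 + j12.57 Ω
  C: Z = 1/(jωC) = -j/(ω·C) = 0 - j30.9 Ω
Step 3 — Series combination: Z_total = R + L + C = 1500 - j18.34 Ω = 1500∠-0.7° Ω.
Step 4 — Source phasor: V = 154∠131.3° V = -101.6 + j115.7 V.
Step 5 — Current: I = V / Z = -0.06869 + j0.07629 A = 0.1027∠132.0° A.
Step 6 — Complex power: S = V·I* = 15.81 - j0.1933 VA.
Step 7 — Real power: P = Re(S) = 15.81 W.
Step 8 — Reactive power: Q = Im(S) = -0.1933 VAR.
Step 9 — Apparent power: |S| = 15.81 VA.
Step 10 — Power factor: PF = P/|S| = 0.9999 (leading).

(a) P = 15.81 W  (b) Q = -0.1933 VAR  (c) S = 15.81 VA  (d) PF = 0.9999 (leading)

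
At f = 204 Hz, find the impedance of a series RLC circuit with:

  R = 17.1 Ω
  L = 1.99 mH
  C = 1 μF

Step 1 — Angular frequency: ω = 2π·f = 2π·204 = 1282 rad/s.
Step 2 — Component impedances:
  R: Z = R = 17.1 Ω
  L: Z = jωL = j·1282·0.00199 = 0 + j2.551 Ω
  C: Z = 1/(jωC) = -j/(ω·C) = 0 - j780.2 Ω
Step 3 — Series combination: Z_total = R + L + C = 17.1 - j777.6 Ω = 777.8∠-88.7° Ω.

Z = 17.1 - j777.6 Ω = 777.8∠-88.7° Ω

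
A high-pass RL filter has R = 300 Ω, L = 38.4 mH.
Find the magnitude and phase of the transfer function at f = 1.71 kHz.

Step 1 — Angular frequency: ω = 2π·1710 = 1.074e+04 rad/s.
Step 2 — Transfer function: H(jω) = jωL/(R + jωL).
Step 3 — Numerator jωL = j·412.6; denominator R + jωL = 300 + j412.6.
Step 4 — H = 0.6541 + j0.4756.
Step 5 — Magnitude: |H| = 0.8088 (-1.8 dB); phase: φ = 36.0°.

|H| = 0.8088 (-1.8 dB), φ = 36.0°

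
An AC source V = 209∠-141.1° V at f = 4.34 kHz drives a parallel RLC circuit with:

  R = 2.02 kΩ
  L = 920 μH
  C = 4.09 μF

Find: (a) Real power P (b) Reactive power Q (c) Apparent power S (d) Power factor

Step 1 — Angular frequency: ω = 2π·f = 2π·4340 = 2.727e+04 rad/s.
Step 2 — Component impedances:
  R: Z = R = 2020 Ω
  L: Z = jωL = j·2.727e+04·0.00092 = 0 + j25.09 Ω
  C: Z = 1/(jωC) = -j/(ω·C) = 0 - j8.966 Ω
Step 3 — Parallel combination: 1/Z_total = 1/R + 1/L + 1/C; Z_total = 0.09637 - j13.95 Ω = 13.95∠-89.6° Ω.
Step 4 — Source phasor: V = 209∠-141.1° V = -162.7 - j131.2 V.
Step 5 — Current: I = V / Z = 9.326 - j11.72 A = 14.98∠-51.5° A.
Step 6 — Complex power: S = V·I* = 21.62 - j3131 VA.
Step 7 — Real power: P = Re(S) = 21.62 W.
Step 8 — Reactive power: Q = Im(S) = -3131 VAR.
Step 9 — Apparent power: |S| = 3131 VA.
Step 10 — Power factor: PF = P/|S| = 0.006907 (leading).

(a) P = 21.62 W  (b) Q = -3131 VAR  (c) S = 3131 VA  (d) PF = 0.006907 (leading)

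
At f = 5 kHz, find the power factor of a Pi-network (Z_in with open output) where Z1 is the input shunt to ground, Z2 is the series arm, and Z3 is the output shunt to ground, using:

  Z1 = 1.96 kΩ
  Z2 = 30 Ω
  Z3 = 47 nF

Step 1 — Angular frequency: ω = 2π·f = 2π·5000 = 3.142e+04 rad/s.
Step 2 — Component impedances:
  Z1: Z = R = 1960 Ω
  Z2: Z = R = 30 Ω
  Z3: Z = 1/(jωC) = -j/(ω·C) = 0 - j677.3 Ω
Step 3 — With open output, the series arm Z2 and the output shunt Z3 appear in series to ground: Z2 + Z3 = 30 - j677.3 Ω.
Step 4 — Parallel with input shunt Z1: Z_in = Z1 || (Z2 + Z3) = 229.9 - j588.8 Ω = 632.1∠-68.7° Ω.
Step 5 — Power factor: PF = cos(φ) = Re(Z)/|Z| = 229.93/632.1 = 0.3638.
Step 6 — Type: Im(Z) = -588.8 ⇒ leading (phase φ = -68.7°).

PF = 0.3638 (leading, φ = -68.7°)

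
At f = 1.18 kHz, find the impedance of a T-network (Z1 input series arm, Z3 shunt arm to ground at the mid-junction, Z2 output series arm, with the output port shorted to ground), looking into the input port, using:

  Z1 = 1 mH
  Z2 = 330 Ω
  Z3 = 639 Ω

Step 1 — Angular frequency: ω = 2π·f = 2π·1180 = 7414 rad/s.
Step 2 — Component impedances:
  Z1: Z = jωL = j·7414·0.001 = 0 + j7.414 Ω
  Z2: Z = R = 330 Ω
  Z3: Z = R = 639 Ω
Step 3 — With the output port shorted to ground, the output series arm Z2 runs from the junction to ground; the shunt arm Z3 also runs from the junction to ground. They appear in parallel: Z3 || Z2 = 217.6 Ω.
Step 4 — Series with input arm Z1: Z_in = Z1 + (Z3 || Z2) = 217.6 + j7.414 Ω = 217.7∠2.0° Ω.

Z = 217.6 + j7.414 Ω = 217.7∠2.0° Ω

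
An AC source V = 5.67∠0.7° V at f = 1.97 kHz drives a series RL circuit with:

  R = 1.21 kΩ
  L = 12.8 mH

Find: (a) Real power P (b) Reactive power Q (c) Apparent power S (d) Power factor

Step 1 — Angular frequency: ω = 2π·f = 2π·1970 = 1.238e+04 rad/s.
Step 2 — Component impedances:
  R: Z = R = 1210 Ω
  L: Z = jωL = j·1.238e+04·0.0128 = 0 + j158.4 Ω
Step 3 — Series combination: Z_total = R + L = 1210 + j158.4 Ω = 1220∠7.5° Ω.
Step 4 — Source phasor: V = 5.67∠0.7° V = 5.67 + j0.06927 V.
Step 5 — Current: I = V / Z = 0.004614 - j0.0005469 A = 0.004646∠-6.8° A.
Step 6 — Complex power: S = V·I* = 0.02612 + j0.00342 VA.
Step 7 — Real power: P = Re(S) = 0.02612 W.
Step 8 — Reactive power: Q = Im(S) = 0.00342 VAR.
Step 9 — Apparent power: |S| = 0.02634 VA.
Step 10 — Power factor: PF = P/|S| = 0.9915 (lagging).

(a) P = 0.02612 W  (b) Q = 0.00342 VAR  (c) S = 0.02634 VA  (d) PF = 0.9915 (lagging)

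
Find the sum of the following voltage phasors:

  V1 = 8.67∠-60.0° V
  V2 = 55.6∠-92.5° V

Step 1 — Convert each phasor to rectangular form:
  V1 = 8.67·(cos(-60.0°) + j·sin(-60.0°)) = 4.335 - j7.508 V
  V2 = 55.6·(cos(-92.5°) + j·sin(-92.5°)) = -2.425 - j55.55 V
Step 2 — Sum components: V_total = 1.91 - j63.06 V.
Step 3 — Convert to polar: |V_total| = 63.08 V, ∠V_total = -88.3°.

V_total = 63.08∠-88.3° V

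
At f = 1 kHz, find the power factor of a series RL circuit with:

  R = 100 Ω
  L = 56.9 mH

Step 1 — Angular frequency: ω = 2π·f = 2π·1000 = 6283 rad/s.
Step 2 — Component impedances:
  R: Z = R = 100 Ω
  L: Z = jωL = j·6283·0.0569 = 0 + j357.5 Ω
Step 3 — Series combination: Z_total = R + L = 100 + j357.5 Ω = 371.2∠74.4° Ω.
Step 4 — Power factor: PF = cos(φ) = Re(Z)/|Z| = 100/371.2 = 0.2694.
Step 5 — Type: Im(Z) = 357.5 ⇒ lagging (phase φ = 74.4°).

PF = 0.2694 (lagging, φ = 74.4°)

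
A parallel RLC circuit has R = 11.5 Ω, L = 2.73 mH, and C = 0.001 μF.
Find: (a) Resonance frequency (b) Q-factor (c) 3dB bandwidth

Step 1 — Resonance: ω₀ = 1/√(LC) = 1/√(0.00273·1e-09) = 6.052e+05 rad/s.
Step 2 — f₀ = ω₀/(2π) = 9.632e+04 Hz.
Step 3 — Parallel Q: Q = R/(ω₀L) = 11.5/(6.052e+05·0.00273) = 0.00696.
Step 4 — Bandwidth: Δω = ω₀/Q = 8.696e+07 rad/s; BW = Δω/(2π) = 1.384e+07 Hz.

(a) f₀ = 9.632e+04 Hz  (b) Q = 0.00696  (c) BW = 1.384e+07 Hz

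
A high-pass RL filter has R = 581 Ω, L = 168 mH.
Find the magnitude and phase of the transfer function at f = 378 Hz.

Step 1 — Angular frequency: ω = 2π·378 = 2375 rad/s.
Step 2 — Transfer function: H(jω) = jωL/(R + jωL).
Step 3 — Numerator jωL = j·399; denominator R + jωL = 581 + j399.
Step 4 — H = 0.3205 + j0.4667.
Step 5 — Magnitude: |H| = 0.5661 (-4.9 dB); phase: φ = 55.5°.

|H| = 0.5661 (-4.9 dB), φ = 55.5°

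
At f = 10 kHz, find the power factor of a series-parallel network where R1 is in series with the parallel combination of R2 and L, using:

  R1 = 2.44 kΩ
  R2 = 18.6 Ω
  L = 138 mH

Step 1 — Angular frequency: ω = 2π·f = 2π·1e+04 = 6.283e+04 rad/s.
Step 2 — Component impedances:
  R1: Z = R = 2440 Ω
  R2: Z = R = 18.6 Ω
  L: Z = jωL = j·6.283e+04·0.138 = 0 + j8671 Ω
Step 3 — Parallel branch: R2 || L = 1/(1/R2 + 1/L) = 18.6 + j0.0399 Ω.
Step 4 — Series with R1: Z_total = R1 + (R2 || L) = 2459 + j0.0399 Ω = 2459∠0.0° Ω.
Step 5 — Power factor: PF = cos(φ) = Re(Z)/|Z| = 2459/2459 = 1.
Step 6 — Type: Im(Z) = 0.0399 ⇒ lagging (phase φ = 0.0°).

PF = 1 (lagging, φ = 0.0°)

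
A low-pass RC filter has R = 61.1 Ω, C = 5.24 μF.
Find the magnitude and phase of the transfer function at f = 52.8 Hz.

Step 1 — Angular frequency: ω = 2π·52.8 = 331.8 rad/s.
Step 2 — Transfer function: H(jω) = 1/(1 + jωRC).
Step 3 — Denominator: 1 + jωRC = 1 + j·331.8·61.1·5.24e-06 = 1 + j0.1062.
Step 4 — H = 0.9888 - j0.105.
Step 5 — Magnitude: |H| = 0.9944 (-0.0 dB); phase: φ = -6.1°.

|H| = 0.9944 (-0.0 dB), φ = -6.1°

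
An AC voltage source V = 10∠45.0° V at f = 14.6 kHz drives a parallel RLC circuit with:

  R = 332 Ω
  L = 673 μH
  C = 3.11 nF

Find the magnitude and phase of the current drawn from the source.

Step 1 — Angular frequency: ω = 2π·f = 2π·1.46e+04 = 9.173e+04 rad/s.
Step 2 — Component impedances:
  R: Z = R = 332 Ω
  L: Z = jωL = j·9.173e+04·0.000673 = 0 + j61.74 Ω
  C: Z = 1/(jωC) = -j/(ω·C) = 0 - j3505 Ω
Step 3 — Parallel combination: 1/Z_total = 1/R + 1/L + 1/C; Z_total = 11.48 + j60.67 Ω = 61.75∠79.3° Ω.
Step 4 — Source phasor: V = 10∠45.0° V = 7.071 + j7.071 V.
Step 5 — Ohm's law: I = V / Z_total = (7.071 + j7.071) / (11.48 + j60.67) = 0.1338 - j0.09122 A.
Step 6 — Convert to polar: |I| = 0.1619 A, ∠I = -34.3°.

I = 0.1619∠-34.3° A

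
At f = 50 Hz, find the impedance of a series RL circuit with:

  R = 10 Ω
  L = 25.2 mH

Step 1 — Angular frequency: ω = 2π·f = 2π·50 = 314.2 rad/s.
Step 2 — Component impedances:
  R: Z = R = 10 Ω
  L: Z = jωL = j·314.2·0.0252 = 0 + j7.917 Ω
Step 3 — Series combination: Z_total = R + L = 10 + j7.917 Ω = 12.75∠38.4° Ω.

Z = 10 + j7.917 Ω = 12.75∠38.4° Ω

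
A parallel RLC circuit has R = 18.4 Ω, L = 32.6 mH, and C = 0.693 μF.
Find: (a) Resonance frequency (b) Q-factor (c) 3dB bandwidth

Step 1 — Resonance: ω₀ = 1/√(LC) = 1/√(0.0326·6.93e-07) = 6653 rad/s.
Step 2 — f₀ = ω₀/(2π) = 1059 Hz.
Step 3 — Parallel Q: Q = R/(ω₀L) = 18.4/(6653·0.0326) = 0.08484.
Step 4 — Bandwidth: Δω = ω₀/Q = 7.842e+04 rad/s; BW = Δω/(2π) = 1.248e+04 Hz.

(a) f₀ = 1059 Hz  (b) Q = 0.08484  (c) BW = 1.248e+04 Hz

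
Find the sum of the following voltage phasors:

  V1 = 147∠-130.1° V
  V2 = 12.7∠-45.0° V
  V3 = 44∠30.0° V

Step 1 — Convert each phasor to rectangular form:
  V1 = 147·(cos(-130.1°) + j·sin(-130.1°)) = -94.69 - j112.4 V
  V2 = 12.7·(cos(-45.0°) + j·sin(-45.0°)) = 8.98 - j8.98 V
  V3 = 44·(cos(30.0°) + j·sin(30.0°)) = 38.11 + j22 V
Step 2 — Sum components: V_total = -47.6 - j99.42 V.
Step 3 — Convert to polar: |V_total| = 110.2 V, ∠V_total = -115.6°.

V_total = 110.2∠-115.6° V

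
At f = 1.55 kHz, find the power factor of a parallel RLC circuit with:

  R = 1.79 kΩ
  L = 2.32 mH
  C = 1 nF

Step 1 — Angular frequency: ω = 2π·f = 2π·1550 = 9739 rad/s.
Step 2 — Component impedances:
  R: Z = R = 1790 Ω
  L: Z = jωL = j·9739·0.00232 = 0 + j22.59 Ω
  C: Z = 1/(jωC) = -j/(ω·C) = 0 - j1.027e+05 Ω
Step 3 — Parallel combination: 1/Z_total = 1/R + 1/L + 1/C; Z_total = 0.2853 + j22.6 Ω = 22.6∠89.3° Ω.
Step 4 — Power factor: PF = cos(φ) = Re(Z)/|Z| = 0.2853/22.6 = 0.01262.
Step 5 — Type: Im(Z) = 22.6 ⇒ lagging (phase φ = 89.3°).

PF = 0.01262 (lagging, φ = 89.3°)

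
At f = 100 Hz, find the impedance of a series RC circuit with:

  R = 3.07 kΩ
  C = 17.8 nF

Step 1 — Angular frequency: ω = 2π·f = 2π·100 = 628.3 rad/s.
Step 2 — Component impedances:
  R: Z = R = 3070 Ω
  C: Z = 1/(jωC) = -j/(ω·C) = 0 - j8.941e+04 Ω
Step 3 — Series combination: Z_total = R + C = 3070 - j8.941e+04 Ω = 8.947e+04∠-88.0° Ω.

Z = 3070 - j8.941e+04 Ω = 8.947e+04∠-88.0° Ω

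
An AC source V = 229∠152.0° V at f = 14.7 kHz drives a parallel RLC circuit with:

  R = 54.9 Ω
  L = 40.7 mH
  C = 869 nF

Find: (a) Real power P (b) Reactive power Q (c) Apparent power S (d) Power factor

Step 1 — Angular frequency: ω = 2π·f = 2π·1.47e+04 = 9.236e+04 rad/s.
Step 2 — Component impedances:
  R: Z = R = 54.9 Ω
  L: Z = jωL = j·9.236e+04·0.0407 = 0 + j3759 Ω
  C: Z = 1/(jωC) = -j/(ω·C) = 0 - j12.46 Ω
Step 3 — Parallel combination: 1/Z_total = 1/R + 1/L + 1/C; Z_total = 2.706 - j11.88 Ω = 12.19∠-77.2° Ω.
Step 4 — Source phasor: V = 229∠152.0° V = -202.2 + j107.5 V.
Step 5 — Current: I = V / Z = -12.28 - j14.22 A = 18.79∠-130.8° A.
Step 6 — Complex power: S = V·I* = 955.2 - j4195 VA.
Step 7 — Real power: P = Re(S) = 955.2 W.
Step 8 — Reactive power: Q = Im(S) = -4195 VAR.
Step 9 — Apparent power: |S| = 4303 VA.
Step 10 — Power factor: PF = P/|S| = 0.222 (leading).

(a) P = 955.2 W  (b) Q = -4195 VAR  (c) S = 4303 VA  (d) PF = 0.222 (leading)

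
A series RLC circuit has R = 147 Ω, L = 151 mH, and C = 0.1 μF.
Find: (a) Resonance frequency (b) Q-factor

Step 1 — Resonance condition Im(Z)=0 gives ω₀ = 1/√(LC).
Step 2 — ω₀ = 1/√(0.151·1e-07) = 8138 rad/s.
Step 3 — f₀ = ω₀/(2π) = 1295 Hz.
Step 4 — Series Q: Q = ω₀L/R = 8138·0.151/147 = 8.359.

(a) f₀ = 1295 Hz  (b) Q = 8.359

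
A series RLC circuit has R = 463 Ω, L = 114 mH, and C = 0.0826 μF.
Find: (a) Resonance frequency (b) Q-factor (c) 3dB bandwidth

Step 1 — Resonance condition Im(Z)=0 gives ω₀ = 1/√(LC).
Step 2 — ω₀ = 1/√(0.114·8.26e-08) = 1.031e+04 rad/s.
Step 3 — f₀ = ω₀/(2π) = 1640 Hz.
Step 4 — Series Q: Q = ω₀L/R = 1.031e+04·0.114/463 = 2.537.
Step 5 — 3dB bandwidth: Δω = ω₀/Q = 4061 rad/s; BW = Δω/(2π) = 646.4 Hz.

(a) f₀ = 1640 Hz  (b) Q = 2.537  (c) BW = 646.4 Hz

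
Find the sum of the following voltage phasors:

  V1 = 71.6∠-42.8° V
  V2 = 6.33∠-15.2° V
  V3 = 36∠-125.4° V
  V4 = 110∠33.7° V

Step 1 — Convert each phasor to rectangular form:
  V1 = 71.6·(cos(-42.8°) + j·sin(-42.8°)) = 52.54 - j48.65 V
  V2 = 6.33·(cos(-15.2°) + j·sin(-15.2°)) = 6.109 - j1.66 V
  V3 = 36·(cos(-125.4°) + j·sin(-125.4°)) = -20.85 - j29.34 V
  V4 = 110·(cos(33.7°) + j·sin(33.7°)) = 91.51 + j61.03 V
Step 2 — Sum components: V_total = 129.3 - j18.62 V.
Step 3 — Convert to polar: |V_total| = 130.6 V, ∠V_total = -8.2°.

V_total = 130.6∠-8.2° V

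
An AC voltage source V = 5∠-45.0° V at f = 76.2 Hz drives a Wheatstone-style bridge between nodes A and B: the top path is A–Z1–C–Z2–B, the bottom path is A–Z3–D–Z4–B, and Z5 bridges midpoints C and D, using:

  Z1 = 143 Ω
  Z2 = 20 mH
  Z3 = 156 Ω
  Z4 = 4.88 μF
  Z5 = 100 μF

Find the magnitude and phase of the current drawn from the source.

Step 1 — Angular frequency: ω = 2π·f = 2π·76.2 = 478.8 rad/s.
Step 2 — Component impedances:
  Z1: Z = R = 143 Ω
  Z2: Z = jωL = j·478.8·0.02 = 0 + j9.576 Ω
  Z3: Z = R = 156 Ω
  Z4: Z = 1/(jωC) = -j/(ω·C) = 0 - j428 Ω
  Z5: Z = 1/(jωC) = -j/(ω·C) = 0 - j20.89 Ω
Step 3 — Bridge requires nodal analysis (the Z5 bridge couples midpoints C and D, so the two paths cannot be reduced to a simple series/parallel combination). Setting node B to ground and injecting 1 A at node A, the 3-node admittance system at A, C, D solves to V_A = Z_AB = 74.94 + j4.821 Ω = 75.09∠3.7° Ω.
Step 4 — Source phasor: V = 5∠-45.0° V = 3.536 - j3.536 V.
Step 5 — Ohm's law: I = V / Z_total = (3.536 - j3.536) / (74.94 + j4.821) = 0.04396 - j0.05001 A.
Step 6 — Convert to polar: |I| = 0.06658 A, ∠I = -48.7°.

I = 0.06658∠-48.7° A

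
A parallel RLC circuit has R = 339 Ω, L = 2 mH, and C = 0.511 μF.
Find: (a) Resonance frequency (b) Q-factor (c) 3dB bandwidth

Step 1 — Resonance: ω₀ = 1/√(LC) = 1/√(0.002·5.11e-07) = 3.128e+04 rad/s.
Step 2 — f₀ = ω₀/(2π) = 4978 Hz.
Step 3 — Parallel Q: Q = R/(ω₀L) = 339/(3.128e+04·0.002) = 5.419.
Step 4 — Bandwidth: Δω = ω₀/Q = 5773 rad/s; BW = Δω/(2π) = 918.8 Hz.

(a) f₀ = 4978 Hz  (b) Q = 5.419  (c) BW = 918.8 Hz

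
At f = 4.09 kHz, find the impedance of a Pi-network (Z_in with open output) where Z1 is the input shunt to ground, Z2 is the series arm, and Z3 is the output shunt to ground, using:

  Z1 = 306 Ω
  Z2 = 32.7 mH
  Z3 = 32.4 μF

Step 1 — Angular frequency: ω = 2π·f = 2π·4090 = 2.57e+04 rad/s.
Step 2 — Component impedances:
  Z1: Z = R = 306 Ω
  Z2: Z = jωL = j·2.57e+04·0.0327 = 0 + j840.3 Ω
  Z3: Z = 1/(jωC) = -j/(ω·C) = 0 - j1.201 Ω
Step 3 — With open output, the series arm Z2 and the output shunt Z3 appear in series to ground: Z2 + Z3 = 0 + j839.1 Ω.
Step 4 — Parallel with input shunt Z1: Z_in = Z1 || (Z2 + Z3) = 270.1 + j98.49 Ω = 287.5∠20.0° Ω.

Z = 270.1 + j98.49 Ω = 287.5∠20.0° Ω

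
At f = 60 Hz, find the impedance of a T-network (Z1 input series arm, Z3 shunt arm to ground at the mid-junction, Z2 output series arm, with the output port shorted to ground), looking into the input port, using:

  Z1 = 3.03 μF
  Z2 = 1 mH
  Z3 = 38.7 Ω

Step 1 — Angular frequency: ω = 2π·f = 2π·60 = 377 rad/s.
Step 2 — Component impedances:
  Z1: Z = 1/(jωC) = -j/(ω·C) = 0 - j875.4 Ω
  Z2: Z = jωL = j·377·0.001 = 0 + j0.377 Ω
  Z3: Z = R = 38.7 Ω
Step 3 — With the output port shorted to ground, the output series arm Z2 runs from the junction to ground; the shunt arm Z3 also runs from the junction to ground. They appear in parallel: Z3 || Z2 = 0.003672 + j0.377 Ω.
Step 4 — Series with input arm Z1: Z_in = Z1 + (Z3 || Z2) = 0.003672 - j875.1 Ω = 875.1∠-90.0° Ω.

Z = 0.003672 - j875.1 Ω = 875.1∠-90.0° Ω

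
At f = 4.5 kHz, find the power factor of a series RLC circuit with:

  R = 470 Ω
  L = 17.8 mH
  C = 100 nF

Step 1 — Angular frequency: ω = 2π·f = 2π·4500 = 2.827e+04 rad/s.
Step 2 — Component impedances:
  R: Z = R = 470 Ω
  L: Z = jωL = j·2.827e+04·0.0178 = 0 + j503.3 Ω
  C: Z = 1/(jωC) = -j/(ω·C) = 0 - j353.7 Ω
Step 3 — Series combination: Z_total = R + L + C = 470 + j149.6 Ω = 493.2∠17.7° Ω.
Step 4 — Power factor: PF = cos(φ) = Re(Z)/|Z| = 470/493.24 = 0.9529.
Step 5 — Type: Im(Z) = 149.6 ⇒ lagging (phase φ = 17.7°).

PF = 0.9529 (lagging, φ = 17.7°)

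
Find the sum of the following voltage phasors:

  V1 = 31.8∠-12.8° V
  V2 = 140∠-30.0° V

Step 1 — Convert each phasor to rectangular form:
  V1 = 31.8·(cos(-12.8°) + j·sin(-12.8°)) = 31.01 - j7.045 V
  V2 = 140·(cos(-30.0°) + j·sin(-30.0°)) = 121.2 - j70 V
Step 2 — Sum components: V_total = 152.3 - j77.05 V.
Step 3 — Convert to polar: |V_total| = 170.6 V, ∠V_total = -26.8°.

V_total = 170.6∠-26.8° V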